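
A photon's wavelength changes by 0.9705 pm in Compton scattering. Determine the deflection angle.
53.13°

From the Compton formula Δλ = λ_C(1 - cos θ), we can solve for θ:

cos θ = 1 - Δλ/λ_C

Given:
- Δλ = 0.9705 pm
- λ_C = h/(m_e·c) ≈ 2.42631024 pm

cos θ = 1 - 0.9705/2.42631024
cos θ = 1 - 0.399990
cos θ = 0.600010

θ = arccos(0.600010)
θ = 53.13°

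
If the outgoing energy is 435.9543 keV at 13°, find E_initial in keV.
445.7000 keV

Convert final energy to wavelength (hc ≈ 1239.842 keV·pm):
λ' = hc/E' = 1239.842 / 435.9543 = 2.8440 pm

Calculate the Compton shift:
Δλ = λ_C(1 - cos(13°))
Δλ = 2.4263 × (1 - cos(13°))
Δλ = 0.0622 pm

Initial wavelength:
λ = λ' - Δλ = 2.8440 - 0.0622 = 2.7818 pm

Initial energy:
E = hc/λ = 1239.842 / 2.7818 = 445.7000 keV

(Intermediate values are shown rounded; full precision is carried through to the final answer.)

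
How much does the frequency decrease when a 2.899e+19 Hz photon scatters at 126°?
7.868e+18 Hz (decrease)

Convert frequency to wavelength (c = 299792458 m/s):
λ₀ = c/f₀ = 299792458/2.899e+19 = 1.0341237e-11 m = 10.3412 pm

Calculate Compton shift:
Δλ = λ_C(1 - cos(126°)) = 3.8525 pm

Final wavelength:
λ' = λ₀ + Δλ = 10.3412 + 3.8525 = 14.1937 pm

Final frequency:
f' = c/λ' = 299792458/1.4193697e-11 = 2.1121521e+19 Hz

Frequency shift (decrease):
Δf = f₀ - f' = 2.899e+19 - 2.1121521e+19 = 7.868e+18 Hz

(Intermediate values are shown rounded; full precision is carried through to the final answer.)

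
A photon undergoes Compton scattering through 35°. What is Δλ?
0.4388 pm

Using the Compton scattering formula:
Δλ = λ_C(1 - cos θ)

where λ_C = h/(m_e·c) ≈ 2.4263 pm is the Compton wavelength of an electron.

For θ = 35°:
cos(35°) = 0.8192
1 - cos(35°) = 0.1808

Δλ = 2.4263 × 0.1808
Δλ = 0.4388 pm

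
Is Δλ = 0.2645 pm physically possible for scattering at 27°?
Yes, consistent

Calculate the expected shift for θ = 27°:

Δλ_expected = λ_C(1 - cos(27°))
Δλ_expected = 2.4263 × (1 - cos(27°))
Δλ_expected = 2.4263 × 0.1090
Δλ_expected = 0.2645 pm

Given shift: 0.2645 pm
Expected shift: 0.2645 pm
Difference: 0.0000 pm

The values match. This is consistent with Compton scattering at the stated angle.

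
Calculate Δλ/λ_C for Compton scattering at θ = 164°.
1.9613 λ_C

The Compton shift formula is:
Δλ = λ_C(1 - cos θ)

Dividing both sides by λ_C:
Δλ/λ_C = 1 - cos θ

For θ = 164°:
Δλ/λ_C = 1 - cos(164°)
Δλ/λ_C = 1 - -0.9613
Δλ/λ_C = 1.9613

This means the shift is 1.9613 × λ_C = 4.7586 pm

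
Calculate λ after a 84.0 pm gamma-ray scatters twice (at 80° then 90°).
88.4313 pm

Apply Compton shift twice:

First scattering at θ₁ = 80°:
Δλ₁ = λ_C(1 - cos(80°))
Δλ₁ = 2.4263 × 0.8264
Δλ₁ = 2.0050 pm

After first scattering:
λ₁ = 84.0 + 2.0050 = 86.0050 pm

Second scattering at θ₂ = 90°:
Δλ₂ = λ_C(1 - cos(90°))
Δλ₂ = 2.4263 × 1.0000
Δλ₂ = 2.4263 pm

Final wavelength:
λ₂ = 86.0050 + 2.4263 = 88.4313 pm

Total shift: Δλ_total = 2.0050 + 2.4263 = 4.4313 pm

(Intermediate values are shown rounded; full precision is carried through to the final answer.)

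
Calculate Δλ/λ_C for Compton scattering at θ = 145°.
1.8192 λ_C

The Compton shift formula is:
Δλ = λ_C(1 - cos θ)

Dividing both sides by λ_C:
Δλ/λ_C = 1 - cos θ

For θ = 145°:
Δλ/λ_C = 1 - cos(145°)
Δλ/λ_C = 1 - -0.8192
Δλ/λ_C = 1.8192

This means the shift is 1.8192 × λ_C = 4.4138 pm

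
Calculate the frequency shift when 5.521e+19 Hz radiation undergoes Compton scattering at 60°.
1.008e+19 Hz (decrease)

Convert frequency to wavelength (c = 299792458 m/s):
λ₀ = c/f₀ = 299792458/5.521e+19 = 5.4300391e-12 m = 5.4300 pm

Calculate Compton shift:
Δλ = λ_C(1 - cos(60°)) = 1.2132 pm

Final wavelength:
λ' = λ₀ + Δλ = 5.4300 + 1.2132 = 6.6432 pm

Final frequency:
f' = c/λ' = 299792458/6.6431942e-12 = 4.5127758e+19 Hz

Frequency shift (decrease):
Δf = f₀ - f' = 5.521e+19 - 4.5127758e+19 = 1.008e+19 Hz

(Intermediate values are shown rounded; full precision is carried through to the final answer.)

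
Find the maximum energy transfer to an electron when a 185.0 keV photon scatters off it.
77.6959 keV

Maximum energy transfer occurs at θ = 180° (backscattering).

Initial photon: E₀ = 185.0 keV → λ₀ = 6.7018 pm

Maximum Compton shift (at 180°):
Δλ_max = 2λ_C = 2 × 2.4263 = 4.8526 pm

Final wavelength:
λ' = 6.7018 + 4.8526 = 11.5545 pm

Minimum photon energy (maximum energy to electron):
E'_min = hc/λ' = 107.3041 keV

Maximum electron kinetic energy:
K_max = E₀ - E'_min = 185.0000 - 107.3041 = 77.6959 keV

(Intermediate values are shown rounded; full precision is carried through to the final answer.)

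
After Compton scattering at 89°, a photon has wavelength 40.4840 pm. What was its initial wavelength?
38.1000 pm

From λ' = λ + Δλ, we have λ = λ' - Δλ

First calculate the Compton shift:
Δλ = λ_C(1 - cos θ)
Δλ = 2.4263 × (1 - cos(89°))
Δλ = 2.4263 × 0.9825
Δλ = 2.3840 pm

Initial wavelength:
λ = λ' - Δλ
λ = 40.4840 - 2.3840
λ = 38.1000 pm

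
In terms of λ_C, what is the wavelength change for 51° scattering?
0.3707 λ_C

The Compton shift formula is:
Δλ = λ_C(1 - cos θ)

Dividing both sides by λ_C:
Δλ/λ_C = 1 - cos θ

For θ = 51°:
Δλ/λ_C = 1 - cos(51°)
Δλ/λ_C = 1 - 0.6293
Δλ/λ_C = 0.3707

This means the shift is 0.3707 × λ_C = 0.8994 pm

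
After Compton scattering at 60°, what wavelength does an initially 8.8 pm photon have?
10.0132 pm

Using the Compton formula: λ' = λ + λ_C(1 − cos θ)

For θ = 60°, cos θ = 1/2 (exact) = 0.5000, so:
1 − cos 60° = 1 − (1/2) = 0.5000

Δλ = λ_C × 0.5000 = 2.4263 × 0.5000 = 1.2132 pm

λ' = 8.8 + 1.2132 = 10.0132 pm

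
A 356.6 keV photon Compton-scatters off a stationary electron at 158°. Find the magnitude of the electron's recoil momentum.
2.6767e-22 kg·m/s

The electron is initially at rest, so by conservation of momentum:
p⃗_e = p⃗₀ − p⃗'  (incident photon momentum minus scattered photon momentum)

Photon momentum magnitudes (p = h/λ = E/c):
λ₀ = hc/E₀ = 3.4768 pm → p₀ = h/λ₀ = 1.9058e-22 kg·m/s
Δλ = λ_C(1 − cos 158°) = 4.6759 pm
λ' = 8.1528 pm → p' = h/λ' = 8.1274e-23 kg·m/s

The scattered photon makes angle θ = 158° with the incident direction, so by the law of cosines:
|p⃗_e|² = p₀² + p'² − 2p₀p'cos θ
|p⃗_e|² = (1.9058e-22)² + (8.1274e-23)² − 2·1.9058e-22·8.1274e-23·cos(158°)
|p⃗_e| = 2.6767e-22 kg·m/s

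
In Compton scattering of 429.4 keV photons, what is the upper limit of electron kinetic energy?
269.2138 keV

Maximum energy transfer occurs at θ = 180° (backscattering).

Initial photon: E₀ = 429.4 keV → λ₀ = 2.8874 pm

Maximum Compton shift (at 180°):
Δλ_max = 2λ_C = 2 × 2.4263 = 4.8526 pm

Final wavelength:
λ' = 2.8874 + 4.8526 = 7.7400 pm

Minimum photon energy (maximum energy to electron):
E'_min = hc/λ' = 160.1862 keV

Maximum electron kinetic energy:
K_max = E₀ - E'_min = 429.4000 - 160.1862 = 269.2138 keV

(Intermediate values are shown rounded; full precision is carried through to the final answer.)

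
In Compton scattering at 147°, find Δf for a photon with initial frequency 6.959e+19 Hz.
3.540e+19 Hz (decrease)

Convert frequency to wavelength (c = 299792458 m/s):
λ₀ = c/f₀ = 299792458/6.959e+19 = 4.3079819e-12 m = 4.3080 pm

Calculate Compton shift:
Δλ = λ_C(1 - cos(147°)) = 4.4612 pm

Final wavelength:
λ' = λ₀ + Δλ = 4.3080 + 4.4612 = 8.7692 pm

Final frequency:
f' = c/λ' = 299792458/8.7691671e-12 = 3.4187108e+19 Hz

Frequency shift (decrease):
Δf = f₀ - f' = 6.959e+19 - 3.4187108e+19 = 3.540e+19 Hz

(Intermediate values are shown rounded; full precision is carried through to the final answer.)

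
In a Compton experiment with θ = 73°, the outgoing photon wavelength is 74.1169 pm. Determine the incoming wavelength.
72.4000 pm

From λ' = λ + Δλ, we have λ = λ' - Δλ

First calculate the Compton shift:
Δλ = λ_C(1 - cos θ)
Δλ = 2.4263 × (1 - cos(73°))
Δλ = 2.4263 × 0.7076
Δλ = 1.7169 pm

Initial wavelength:
λ = λ' - Δλ
λ = 74.1169 - 1.7169
λ = 72.4000 pm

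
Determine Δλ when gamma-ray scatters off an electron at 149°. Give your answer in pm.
4.5061 pm

Using the Compton scattering formula:
Δλ = λ_C(1 - cos θ)

where λ_C = h/(m_e·c) ≈ 2.4263 pm is the Compton wavelength of an electron.

For θ = 149°:
cos(149°) = -0.8572
1 - cos(149°) = 1.8572

Δλ = 2.4263 × 1.8572
Δλ = 4.5061 pm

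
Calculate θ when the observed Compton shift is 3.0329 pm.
104.48°

From the Compton formula Δλ = λ_C(1 - cos θ), we can solve for θ:

cos θ = 1 - Δλ/λ_C

Given:
- Δλ = 3.0329 pm
- λ_C = h/(m_e·c) ≈ 2.42631024 pm

cos θ = 1 - 3.0329/2.42631024
cos θ = 1 - 1.250005
cos θ = -0.250005

θ = arccos(-0.250005)
θ = 104.48°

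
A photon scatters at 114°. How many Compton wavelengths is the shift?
1.4067 λ_C

The Compton shift formula is:
Δλ = λ_C(1 - cos θ)

Dividing both sides by λ_C:
Δλ/λ_C = 1 - cos θ

For θ = 114°:
Δλ/λ_C = 1 - cos(114°)
Δλ/λ_C = 1 - -0.4067
Δλ/λ_C = 1.4067

This means the shift is 1.4067 × λ_C = 3.4132 pm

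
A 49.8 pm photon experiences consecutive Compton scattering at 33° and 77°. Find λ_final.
52.0719 pm

Apply Compton shift twice:

First scattering at θ₁ = 33°:
Δλ₁ = λ_C(1 - cos(33°))
Δλ₁ = 2.4263 × 0.1613
Δλ₁ = 0.3914 pm

After first scattering:
λ₁ = 49.8 + 0.3914 = 50.1914 pm

Second scattering at θ₂ = 77°:
Δλ₂ = λ_C(1 - cos(77°))
Δλ₂ = 2.4263 × 0.7750
Δλ₂ = 1.8805 pm

Final wavelength:
λ₂ = 50.1914 + 1.8805 = 52.0719 pm

Total shift: Δλ_total = 0.3914 + 1.8805 = 2.2719 pm

(Intermediate values are shown rounded; full precision is carried through to the final answer.)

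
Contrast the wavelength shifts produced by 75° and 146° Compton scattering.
146° produces the larger shift by a factor of 2.468

Calculate both shifts using Δλ = λ_C(1 - cos θ):

For θ₁ = 75°:
Δλ₁ = 2.4263 × (1 - cos(75°))
Δλ₁ = 2.4263 × 0.7412
Δλ₁ = 1.7983 pm

For θ₂ = 146°:
Δλ₂ = 2.4263 × (1 - cos(146°))
Δλ₂ = 2.4263 × 1.8290
Δλ₂ = 4.4378 pm

The 146° angle produces the larger shift.
Ratio: 4.4378/1.7983 = 2.468

(Intermediate values are shown rounded; full precision is carried through to the final answer.)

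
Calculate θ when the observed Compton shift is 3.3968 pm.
113.58°

From the Compton formula Δλ = λ_C(1 - cos θ), we can solve for θ:

cos θ = 1 - Δλ/λ_C

Given:
- Δλ = 3.3968 pm
- λ_C = h/(m_e·c) ≈ 2.42631024 pm

cos θ = 1 - 3.3968/2.42631024
cos θ = 1 - 1.399986
cos θ = -0.399986

θ = arccos(-0.399986)
θ = 113.58°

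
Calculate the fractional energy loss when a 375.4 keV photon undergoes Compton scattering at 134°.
0.5546 (or 55.46%)

Calculate initial and final photon energies:

Initial: E₀ = 375.4 keV → λ₀ = 3.3027 pm
Compton shift: Δλ = 4.1118 pm
Final wavelength: λ' = 7.4145 pm
Final energy: E' = 167.2188 keV

Fractional energy loss:
(E₀ - E')/E₀ = (375.4000 - 167.2188)/375.4000
= 208.1812/375.4000
= 0.5546
= 55.46%

(Intermediate values are shown rounded; full precision is carried through to the final answer.)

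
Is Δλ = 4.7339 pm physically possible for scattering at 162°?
Yes, consistent

Calculate the expected shift for θ = 162°:

Δλ_expected = λ_C(1 - cos(162°))
Δλ_expected = 2.4263 × (1 - cos(162°))
Δλ_expected = 2.4263 × 1.9511
Δλ_expected = 4.7339 pm

Given shift: 4.7339 pm
Expected shift: 4.7339 pm
Difference: 0.0000 pm

The values match. This is consistent with Compton scattering at the stated angle.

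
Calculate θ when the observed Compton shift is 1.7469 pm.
73.74°

From the Compton formula Δλ = λ_C(1 - cos θ), we can solve for θ:

cos θ = 1 - Δλ/λ_C

Given:
- Δλ = 1.7469 pm
- λ_C = h/(m_e·c) ≈ 2.42631024 pm

cos θ = 1 - 1.7469/2.42631024
cos θ = 1 - 0.719982
cos θ = 0.280018

θ = arccos(0.280018)
θ = 73.74°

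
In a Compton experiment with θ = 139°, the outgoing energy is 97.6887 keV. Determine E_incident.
147.0001 keV

Convert final energy to wavelength (hc ≈ 1239.842 keV·pm):
λ' = hc/E' = 1239.842 / 97.6887 = 12.6918 pm

Calculate the Compton shift:
Δλ = λ_C(1 - cos(139°))
Δλ = 2.4263 × (1 - cos(139°))
Δλ = 4.2575 pm

Initial wavelength:
λ = λ' - Δλ = 12.6918 - 4.2575 = 8.4343 pm

Initial energy:
E = hc/λ = 1239.842 / 8.4343 = 147.0001 keV

(Intermediate values are shown rounded; full precision is carried through to the final answer.)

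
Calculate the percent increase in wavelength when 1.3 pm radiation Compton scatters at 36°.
35.6449%

Calculate the Compton shift:
Δλ = λ_C(1 - cos(36°))
Δλ = 2.4263 × (1 - cos(36°))
Δλ = 2.4263 × 0.1910
Δλ = 0.4634 pm

Percentage change:
(Δλ/λ₀) × 100 = (0.4634/1.3) × 100
= 35.6449%

(Intermediate values are shown rounded; full precision is carried through to the final answer.)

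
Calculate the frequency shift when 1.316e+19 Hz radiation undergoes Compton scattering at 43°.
3.661e+17 Hz (decrease)

Convert frequency to wavelength (c = 299792458 m/s):
λ₀ = c/f₀ = 299792458/1.316e+19 = 2.2780582e-11 m = 22.7806 pm

Calculate Compton shift:
Δλ = λ_C(1 - cos(43°)) = 0.6518 pm

Final wavelength:
λ' = λ₀ + Δλ = 22.7806 + 0.6518 = 23.4324 pm

Final frequency:
f' = c/λ' = 299792458/2.3432401e-11 = 1.2793928e+19 Hz

Frequency shift (decrease):
Δf = f₀ - f' = 1.316e+19 - 1.2793928e+19 = 3.661e+17 Hz

(Intermediate values are shown rounded; full precision is carried through to the final answer.)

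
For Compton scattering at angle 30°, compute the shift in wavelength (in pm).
0.3251 pm

Using the Compton scattering formula:
Δλ = λ_C(1 - cos θ)

where λ_C = h/(m_e·c) ≈ 2.4263 pm is the Compton wavelength of an electron.

For θ = 30°:
cos(30°) = 0.8660
1 - cos(30°) = 0.1340

Δλ = 2.4263 × 0.1340
Δλ = 0.3251 pm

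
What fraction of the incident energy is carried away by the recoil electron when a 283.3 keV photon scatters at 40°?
0.1148 (or 11.48%)

Calculate initial and final photon energies:

Initial: E₀ = 283.3 keV → λ₀ = 4.3764 pm
Compton shift: Δλ = 0.5676 pm
Final wavelength: λ' = 4.9441 pm
Final energy: E' = 250.7732 keV

Fractional energy loss:
(E₀ - E')/E₀ = (283.3000 - 250.7732)/283.3000
= 32.5268/283.3000
= 0.1148
= 11.48%

(Intermediate values are shown rounded; full precision is carried through to the final answer.)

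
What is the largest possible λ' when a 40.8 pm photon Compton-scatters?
45.6526 pm (at θ = 180°)

The Compton shift is Δλ = λ_C(1 − cos θ).

Since cos θ ranges from −1 to 1, the factor (1 − cos θ) ranges from 0 to 2; the maximum shift occurs at θ = 180° (backscattering):
Δλ_max = 2λ_C = 2 × 2.4263 pm = 4.8526 pm

Maximum scattered wavelength:
λ'_max = λ₀ + Δλ_max = 40.8 + 4.8526 = 45.6526 pm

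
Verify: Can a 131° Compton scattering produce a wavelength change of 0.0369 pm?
No, inconsistent

Calculate the expected shift for θ = 131°:

Δλ_expected = λ_C(1 - cos(131°))
Δλ_expected = 2.4263 × (1 - cos(131°))
Δλ_expected = 2.4263 × 1.6561
Δλ_expected = 4.0181 pm

Given shift: 0.0369 pm
Expected shift: 4.0181 pm
Difference: 3.9813 pm

The values do not match. The given shift corresponds to θ ≈ 10.0°, not 131°.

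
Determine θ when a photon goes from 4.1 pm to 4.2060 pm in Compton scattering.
17.00°

First find the wavelength shift:
Δλ = λ' - λ = 4.2060 - 4.1 = 0.1060 pm

Using Δλ = λ_C(1 - cos θ), with λ_C = h/(m_e·c) ≈ 2.42631024 pm:
cos θ = 1 - Δλ/λ_C
cos θ = 1 - 0.1060/2.42631024
cos θ = 0.956312

θ = arccos(0.956312)
θ = 17.00°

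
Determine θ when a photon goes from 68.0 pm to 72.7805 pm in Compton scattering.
166.00°

First find the wavelength shift:
Δλ = λ' - λ = 72.7805 - 68.0 = 4.7805 pm

Using Δλ = λ_C(1 - cos θ), with λ_C = h/(m_e·c) ≈ 2.42631024 pm:
cos θ = 1 - Δλ/λ_C
cos θ = 1 - 4.7805/2.42631024
cos θ = -0.970276

θ = arccos(-0.970276)
θ = 166.00°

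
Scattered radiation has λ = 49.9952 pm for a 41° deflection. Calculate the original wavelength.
49.4000 pm

From λ' = λ + Δλ, we have λ = λ' - Δλ

First calculate the Compton shift:
Δλ = λ_C(1 - cos θ)
Δλ = 2.4263 × (1 - cos(41°))
Δλ = 2.4263 × 0.2453
Δλ = 0.5952 pm

Initial wavelength:
λ = λ' - Δλ
λ = 49.9952 - 0.5952
λ = 49.4000 pm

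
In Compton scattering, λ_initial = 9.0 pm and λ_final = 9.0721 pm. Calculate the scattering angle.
14.00°

First find the wavelength shift:
Δλ = λ' - λ = 9.0721 - 9.0 = 0.0721 pm

Using Δλ = λ_C(1 - cos θ), with λ_C = h/(m_e·c) ≈ 2.42631024 pm:
cos θ = 1 - Δλ/λ_C
cos θ = 1 - 0.0721/2.42631024
cos θ = 0.970284

θ = arccos(0.970284)
θ = 14.00°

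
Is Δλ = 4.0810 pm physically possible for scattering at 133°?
Yes, consistent

Calculate the expected shift for θ = 133°:

Δλ_expected = λ_C(1 - cos(133°))
Δλ_expected = 2.4263 × (1 - cos(133°))
Δλ_expected = 2.4263 × 1.6820
Δλ_expected = 4.0810 pm

Given shift: 4.0810 pm
Expected shift: 4.0810 pm
Difference: 0.0000 pm

The values match. This is consistent with Compton scattering at the stated angle.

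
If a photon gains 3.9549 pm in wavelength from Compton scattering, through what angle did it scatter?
129.05°

From the Compton formula Δλ = λ_C(1 - cos θ), we can solve for θ:

cos θ = 1 - Δλ/λ_C

Given:
- Δλ = 3.9549 pm
- λ_C = h/(m_e·c) ≈ 2.42631024 pm

cos θ = 1 - 3.9549/2.42631024
cos θ = 1 - 1.630006
cos θ = -0.630006

θ = arccos(-0.630006)
θ = 129.05°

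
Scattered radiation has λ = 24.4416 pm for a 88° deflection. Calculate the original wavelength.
22.1000 pm

From λ' = λ + Δλ, we have λ = λ' - Δλ

First calculate the Compton shift:
Δλ = λ_C(1 - cos θ)
Δλ = 2.4263 × (1 - cos(88°))
Δλ = 2.4263 × 0.9651
Δλ = 2.3416 pm

Initial wavelength:
λ = λ' - Δλ
λ = 24.4416 - 2.3416
λ = 22.1000 pm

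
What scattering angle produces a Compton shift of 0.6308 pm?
42.27°

From the Compton formula Δλ = λ_C(1 - cos θ), we can solve for θ:

cos θ = 1 - Δλ/λ_C

Given:
- Δλ = 0.6308 pm
- λ_C = h/(m_e·c) ≈ 2.42631024 pm

cos θ = 1 - 0.6308/2.42631024
cos θ = 1 - 0.259983
cos θ = 0.740017

θ = arccos(0.740017)
θ = 42.27°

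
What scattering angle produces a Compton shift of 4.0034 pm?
130.54°

From the Compton formula Δλ = λ_C(1 - cos θ), we can solve for θ:

cos θ = 1 - Δλ/λ_C

Given:
- Δλ = 4.0034 pm
- λ_C = h/(m_e·c) ≈ 2.42631024 pm

cos θ = 1 - 4.0034/2.42631024
cos θ = 1 - 1.649995
cos θ = -0.649995

θ = arccos(-0.649995)
θ = 130.54°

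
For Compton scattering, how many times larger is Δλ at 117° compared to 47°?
117° produces the larger shift by a factor of 4.572

Calculate both shifts using Δλ = λ_C(1 - cos θ):

For θ₁ = 47°:
Δλ₁ = 2.4263 × (1 - cos(47°))
Δλ₁ = 2.4263 × 0.3180
Δλ₁ = 0.7716 pm

For θ₂ = 117°:
Δλ₂ = 2.4263 × (1 - cos(117°))
Δλ₂ = 2.4263 × 1.4540
Δλ₂ = 3.5278 pm

The 117° angle produces the larger shift.
Ratio: 3.5278/0.7716 = 4.572

(Intermediate values are shown rounded; full precision is carried through to the final answer.)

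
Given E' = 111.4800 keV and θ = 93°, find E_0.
144.7000 keV

Convert final energy to wavelength (hc ≈ 1239.842 keV·pm):
λ' = hc/E' = 1239.842 / 111.4800 = 11.1217 pm

Calculate the Compton shift:
Δλ = λ_C(1 - cos(93°))
Δλ = 2.4263 × (1 - cos(93°))
Δλ = 2.5533 pm

Initial wavelength:
λ = λ' - Δλ = 11.1217 - 2.5533 = 8.5684 pm

Initial energy:
E = hc/λ = 1239.842 / 8.5684 = 144.7000 keV

(Intermediate values are shown rounded; full precision is carried through to the final answer.)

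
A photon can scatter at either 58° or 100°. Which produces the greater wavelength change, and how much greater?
100° produces the larger shift by a factor of 2.497

Calculate both shifts using Δλ = λ_C(1 - cos θ):

For θ₁ = 58°:
Δλ₁ = 2.4263 × (1 - cos(58°))
Δλ₁ = 2.4263 × 0.4701
Δλ₁ = 1.1406 pm

For θ₂ = 100°:
Δλ₂ = 2.4263 × (1 - cos(100°))
Δλ₂ = 2.4263 × 1.1736
Δλ₂ = 2.8476 pm

The 100° angle produces the larger shift.
Ratio: 2.8476/1.1406 = 2.497

(Intermediate values are shown rounded; full precision is carried through to the final answer.)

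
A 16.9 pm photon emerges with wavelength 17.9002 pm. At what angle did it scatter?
54.00°

First find the wavelength shift:
Δλ = λ' - λ = 17.9002 - 16.9 = 1.0002 pm

Using Δλ = λ_C(1 - cos θ), with λ_C = h/(m_e·c) ≈ 2.42631024 pm:
cos θ = 1 - Δλ/λ_C
cos θ = 1 - 1.0002/2.42631024
cos θ = 0.587769

θ = arccos(0.587769)
θ = 54.00°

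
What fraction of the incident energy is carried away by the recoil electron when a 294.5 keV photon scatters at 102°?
0.4104 (or 41.04%)

Calculate initial and final photon energies:

Initial: E₀ = 294.5 keV → λ₀ = 4.2100 pm
Compton shift: Δλ = 2.9308 pm
Final wavelength: λ' = 7.1408 pm
Final energy: E' = 173.6289 keV

Fractional energy loss:
(E₀ - E')/E₀ = (294.5000 - 173.6289)/294.5000
= 120.8711/294.5000
= 0.4104
= 41.04%

(Intermediate values are shown rounded; full precision is carried through to the final answer.)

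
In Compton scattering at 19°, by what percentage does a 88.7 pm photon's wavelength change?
0.1490%

Calculate the Compton shift:
Δλ = λ_C(1 - cos(19°))
Δλ = 2.4263 × (1 - cos(19°))
Δλ = 2.4263 × 0.0545
Δλ = 0.1322 pm

Percentage change:
(Δλ/λ₀) × 100 = (0.1322/88.7) × 100
= 0.1490%

(Intermediate values are shown rounded; full precision is carried through to the final answer.)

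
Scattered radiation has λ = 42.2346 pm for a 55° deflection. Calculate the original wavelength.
41.2000 pm

From λ' = λ + Δλ, we have λ = λ' - Δλ

First calculate the Compton shift:
Δλ = λ_C(1 - cos θ)
Δλ = 2.4263 × (1 - cos(55°))
Δλ = 2.4263 × 0.4264
Δλ = 1.0346 pm

Initial wavelength:
λ = λ' - Δλ
λ = 42.2346 - 1.0346
λ = 41.2000 pm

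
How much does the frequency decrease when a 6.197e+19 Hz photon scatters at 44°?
7.647e+18 Hz (decrease)

Convert frequency to wavelength (c = 299792458 m/s):
λ₀ = c/f₀ = 299792458/6.197e+19 = 4.8377030e-12 m = 4.8377 pm

Calculate Compton shift:
Δλ = λ_C(1 - cos(44°)) = 0.6810 pm

Final wavelength:
λ' = λ₀ + Δλ = 4.8377 + 0.6810 = 5.5187 pm

Final frequency:
f' = c/λ' = 299792458/5.5186718e-12 = 5.4323299e+19 Hz

Frequency shift (decrease):
Δf = f₀ - f' = 6.197e+19 - 5.4323299e+19 = 7.647e+18 Hz

(Intermediate values are shown rounded; full precision is carried through to the final answer.)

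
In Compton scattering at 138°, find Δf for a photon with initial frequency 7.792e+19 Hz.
4.080e+19 Hz (decrease)

Convert frequency to wavelength (c = 299792458 m/s):
λ₀ = c/f₀ = 299792458/7.792e+19 = 3.8474391e-12 m = 3.8474 pm

Calculate Compton shift:
Δλ = λ_C(1 - cos(138°)) = 4.2294 pm

Final wavelength:
λ' = λ₀ + Δλ = 3.8474 + 4.2294 = 8.0768 pm

Final frequency:
f' = c/λ' = 299792458/8.0768493e-12 = 3.7117501e+19 Hz

Frequency shift (decrease):
Δf = f₀ - f' = 7.792e+19 - 3.7117501e+19 = 4.080e+19 Hz

(Intermediate values are shown rounded; full precision is carried through to the final answer.)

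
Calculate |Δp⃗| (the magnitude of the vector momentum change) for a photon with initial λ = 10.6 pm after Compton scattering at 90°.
8.0591e-23 kg·m/s

Photon momentum magnitude is p = h/λ.

Initial momentum:
p₀ = h/λ = 6.6261e-34/1.0600e-11 = 6.2510e-23 kg·m/s

After scattering:
λ' = λ + Δλ = 10.6 + 2.4263 = 13.0263 pm
p' = h/λ' = 6.6261e-34/1.3026e-11 = 5.0867e-23 kg·m/s

Momentum is a vector; the scattered photon's direction makes angle θ = 90° with the incident direction. The magnitude of the vector change Δp⃗ = p⃗₀ − p⃗' is found from the law of cosines:
|Δp⃗|² = p₀² + p'² − 2p₀p'cos θ
|Δp⃗|² = (6.2510e-23)² + (5.0867e-23)² − 2·6.2510e-23·5.0867e-23·cos(90°)
|Δp⃗| = 8.0591e-23 kg·m/s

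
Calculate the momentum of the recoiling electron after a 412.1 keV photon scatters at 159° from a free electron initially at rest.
3.0215e-22 kg·m/s

The electron is initially at rest, so by conservation of momentum:
p⃗_e = p⃗₀ − p⃗'  (incident photon momentum minus scattered photon momentum)

Photon momentum magnitudes (p = h/λ = E/c):
λ₀ = hc/E₀ = 3.0086 pm → p₀ = h/λ₀ = 2.2024e-22 kg·m/s
Δλ = λ_C(1 − cos 159°) = 4.6915 pm
λ' = 7.7001 pm → p' = h/λ' = 8.6052e-23 kg·m/s

The scattered photon makes angle θ = 159° with the incident direction, so by the law of cosines:
|p⃗_e|² = p₀² + p'² − 2p₀p'cos θ
|p⃗_e|² = (2.2024e-22)² + (8.6052e-23)² − 2·2.2024e-22·8.6052e-23·cos(159°)
|p⃗_e| = 3.0215e-22 kg·m/s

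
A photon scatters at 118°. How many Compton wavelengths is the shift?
1.4695 λ_C

The Compton shift formula is:
Δλ = λ_C(1 - cos θ)

Dividing both sides by λ_C:
Δλ/λ_C = 1 - cos θ

For θ = 118°:
Δλ/λ_C = 1 - cos(118°)
Δλ/λ_C = 1 - -0.4695
Δλ/λ_C = 1.4695

This means the shift is 1.4695 × λ_C = 3.5654 pm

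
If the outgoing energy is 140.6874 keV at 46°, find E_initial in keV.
153.6000 keV

Convert final energy to wavelength (hc ≈ 1239.842 keV·pm):
λ' = hc/E' = 1239.842 / 140.6874 = 8.8127 pm

Calculate the Compton shift:
Δλ = λ_C(1 - cos(46°))
Δλ = 2.4263 × (1 - cos(46°))
Δλ = 0.7409 pm

Initial wavelength:
λ = λ' - Δλ = 8.8127 - 0.7409 = 8.0719 pm

Initial energy:
E = hc/λ = 1239.842 / 8.0719 = 153.6000 keV

(Intermediate values are shown rounded; full precision is carried through to the final answer.)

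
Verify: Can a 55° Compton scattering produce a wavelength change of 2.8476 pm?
No, inconsistent

Calculate the expected shift for θ = 55°:

Δλ_expected = λ_C(1 - cos(55°))
Δλ_expected = 2.4263 × (1 - cos(55°))
Δλ_expected = 2.4263 × 0.4264
Δλ_expected = 1.0346 pm

Given shift: 2.8476 pm
Expected shift: 1.0346 pm
Difference: 1.8130 pm

The values do not match. The given shift corresponds to θ ≈ 100.0°, not 55°.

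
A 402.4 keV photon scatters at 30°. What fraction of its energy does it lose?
0.0954 (or 9.54%)

Calculate initial and final photon energies:

Initial: E₀ = 402.4 keV → λ₀ = 3.0811 pm
Compton shift: Δλ = 0.3251 pm
Final wavelength: λ' = 3.4062 pm
Final energy: E' = 363.9976 keV

Fractional energy loss:
(E₀ - E')/E₀ = (402.4000 - 363.9976)/402.4000
= 38.4024/402.4000
= 0.0954
= 9.54%

(Intermediate values are shown rounded; full precision is carried through to the final answer.)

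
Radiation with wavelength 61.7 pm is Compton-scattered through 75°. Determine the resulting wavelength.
63.4983 pm

Using the Compton scattering formula:
λ' = λ + Δλ = λ + λ_C(1 - cos θ)

Given:
- Initial wavelength λ = 61.7 pm
- Scattering angle θ = 75°
- Compton wavelength λ_C ≈ 2.4263 pm

Calculate the shift:
Δλ = 2.4263 × (1 - cos(75°))
Δλ = 2.4263 × 0.7412
Δλ = 1.7983 pm

Final wavelength:
λ' = 61.7 + 1.7983 = 63.4983 pm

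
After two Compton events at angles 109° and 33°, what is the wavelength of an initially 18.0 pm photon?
21.6077 pm

Apply Compton shift twice:

First scattering at θ₁ = 109°:
Δλ₁ = λ_C(1 - cos(109°))
Δλ₁ = 2.4263 × 1.3256
Δλ₁ = 3.2162 pm

After first scattering:
λ₁ = 18.0 + 3.2162 = 21.2162 pm

Second scattering at θ₂ = 33°:
Δλ₂ = λ_C(1 - cos(33°))
Δλ₂ = 2.4263 × 0.1613
Δλ₂ = 0.3914 pm

Final wavelength:
λ₂ = 21.2162 + 0.3914 = 21.6077 pm

Total shift: Δλ_total = 3.2162 + 0.3914 = 3.6077 pm

(Intermediate values are shown rounded; full precision is carried through to the final answer.)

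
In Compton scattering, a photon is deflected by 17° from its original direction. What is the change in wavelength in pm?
0.1060 pm

Using the Compton scattering formula:
Δλ = λ_C(1 - cos θ)

where λ_C = h/(m_e·c) ≈ 2.4263 pm is the Compton wavelength of an electron.

For θ = 17°:
cos(17°) = 0.9563
1 - cos(17°) = 0.0437

Δλ = 2.4263 × 0.0437
Δλ = 0.1060 pm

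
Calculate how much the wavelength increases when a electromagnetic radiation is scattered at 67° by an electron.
1.4783 pm

Using the Compton scattering formula:
Δλ = λ_C(1 - cos θ)

where λ_C = h/(m_e·c) ≈ 2.4263 pm is the Compton wavelength of an electron.

For θ = 67°:
cos(67°) = 0.3907
1 - cos(67°) = 0.6093

Δλ = 2.4263 × 0.6093
Δλ = 1.4783 pm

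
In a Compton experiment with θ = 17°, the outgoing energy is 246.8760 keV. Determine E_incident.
252.2000 keV

Convert final energy to wavelength (hc ≈ 1239.842 keV·pm):
λ' = hc/E' = 1239.842 / 246.8760 = 5.0221 pm

Calculate the Compton shift:
Δλ = λ_C(1 - cos(17°))
Δλ = 2.4263 × (1 - cos(17°))
Δλ = 0.1060 pm

Initial wavelength:
λ = λ' - Δλ = 5.0221 - 0.1060 = 4.9161 pm

Initial energy:
E = hc/λ = 1239.842 / 4.9161 = 252.2000 keV

(Intermediate values are shown rounded; full precision is carried through to the final answer.)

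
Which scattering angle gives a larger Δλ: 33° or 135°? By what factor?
135° produces the larger shift by a factor of 10.581

Calculate both shifts using Δλ = λ_C(1 - cos θ):

For θ₁ = 33°:
Δλ₁ = 2.4263 × (1 - cos(33°))
Δλ₁ = 2.4263 × 0.1613
Δλ₁ = 0.3914 pm

For θ₂ = 135°:
Δλ₂ = 2.4263 × (1 - cos(135°))
Δλ₂ = 2.4263 × 1.7071
Δλ₂ = 4.1420 pm

The 135° angle produces the larger shift.
Ratio: 4.1420/0.3914 = 10.581

(Intermediate values are shown rounded; full precision is carried through to the final answer.)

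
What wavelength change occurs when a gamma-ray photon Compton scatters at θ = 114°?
3.4132 pm

Using the Compton scattering formula:
Δλ = λ_C(1 - cos θ)

where λ_C = h/(m_e·c) ≈ 2.4263 pm is the Compton wavelength of an electron.

For θ = 114°:
cos(114°) = -0.4067
1 - cos(114°) = 1.4067

Δλ = 2.4263 × 1.4067
Δλ = 3.4132 pm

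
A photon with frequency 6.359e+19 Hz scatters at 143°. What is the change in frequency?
3.057e+19 Hz (decrease)

Convert frequency to wavelength (c = 299792458 m/s):
λ₀ = c/f₀ = 299792458/6.359e+19 = 4.7144592e-12 m = 4.7145 pm

Calculate Compton shift:
Δλ = λ_C(1 - cos(143°)) = 4.3640 pm

Final wavelength:
λ' = λ₀ + Δλ = 4.7145 + 4.3640 = 9.0785 pm

Final frequency:
f' = c/λ' = 299792458/9.0785069e-12 = 3.3022221e+19 Hz

Frequency shift (decrease):
Δf = f₀ - f' = 6.359e+19 - 3.3022221e+19 = 3.057e+19 Hz

(Intermediate values are shown rounded; full precision is carried through to the final answer.)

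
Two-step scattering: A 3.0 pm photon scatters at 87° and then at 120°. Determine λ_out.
8.9388 pm

Apply Compton shift twice:

First scattering at θ₁ = 87°:
Δλ₁ = λ_C(1 - cos(87°))
Δλ₁ = 2.4263 × 0.9477
Δλ₁ = 2.2993 pm

After first scattering:
λ₁ = 3.0 + 2.2993 = 5.2993 pm

Second scattering at θ₂ = 120°:
Δλ₂ = λ_C(1 - cos(120°))
Δλ₂ = 2.4263 × 1.5000
Δλ₂ = 3.6395 pm

Final wavelength:
λ₂ = 5.2993 + 3.6395 = 8.9388 pm

Total shift: Δλ_total = 2.2993 + 3.6395 = 5.9388 pm

(Intermediate values are shown rounded; full precision is carried through to the final answer.)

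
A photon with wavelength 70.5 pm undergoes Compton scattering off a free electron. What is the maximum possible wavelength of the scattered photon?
75.3526 pm (at θ = 180°)

The Compton shift is Δλ = λ_C(1 − cos θ).

Since cos θ ranges from −1 to 1, the factor (1 − cos θ) ranges from 0 to 2; the maximum shift occurs at θ = 180° (backscattering):
Δλ_max = 2λ_C = 2 × 2.4263 pm = 4.8526 pm

Maximum scattered wavelength:
λ'_max = λ₀ + Δλ_max = 70.5 + 4.8526 = 75.3526 pm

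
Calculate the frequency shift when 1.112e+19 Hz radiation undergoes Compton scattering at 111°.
1.211e+18 Hz (decrease)

Convert frequency to wavelength (c = 299792458 m/s):
λ₀ = c/f₀ = 299792458/1.112e+19 = 2.6959753e-11 m = 26.9598 pm

Calculate Compton shift:
Δλ = λ_C(1 - cos(111°)) = 3.2958 pm

Final wavelength:
λ' = λ₀ + Δλ = 26.9598 + 3.2958 = 30.2556 pm

Final frequency:
f' = c/λ' = 299792458/3.0255575e-11 = 9.9086682e+18 Hz

Frequency shift (decrease):
Δf = f₀ - f' = 1.112e+19 - 9.9086682e+18 = 1.211e+18 Hz

(Intermediate values are shown rounded; full precision is carried through to the final answer.)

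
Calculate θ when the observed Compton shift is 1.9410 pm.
78.46°

From the Compton formula Δλ = λ_C(1 - cos θ), we can solve for θ:

cos θ = 1 - Δλ/λ_C

Given:
- Δλ = 1.9410 pm
- λ_C = h/(m_e·c) ≈ 2.42631024 pm

cos θ = 1 - 1.9410/2.42631024
cos θ = 1 - 0.799980
cos θ = 0.200020

θ = arccos(0.200020)
θ = 78.46°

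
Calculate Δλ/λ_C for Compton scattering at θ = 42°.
0.2569 λ_C

The Compton shift formula is:
Δλ = λ_C(1 - cos θ)

Dividing both sides by λ_C:
Δλ/λ_C = 1 - cos θ

For θ = 42°:
Δλ/λ_C = 1 - cos(42°)
Δλ/λ_C = 1 - 0.7431
Δλ/λ_C = 0.2569

This means the shift is 0.2569 × λ_C = 0.6232 pm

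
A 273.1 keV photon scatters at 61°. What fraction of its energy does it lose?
0.2159 (or 21.59%)

Calculate initial and final photon energies:

Initial: E₀ = 273.1 keV → λ₀ = 4.5399 pm
Compton shift: Δλ = 1.2500 pm
Final wavelength: λ' = 5.7899 pm
Final energy: E' = 214.1390 keV

Fractional energy loss:
(E₀ - E')/E₀ = (273.1000 - 214.1390)/273.1000
= 58.9610/273.1000
= 0.2159
= 21.59%

(Intermediate values are shown rounded; full precision is carried through to the final answer.)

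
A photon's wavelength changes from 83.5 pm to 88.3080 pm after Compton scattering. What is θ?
168.99°

First find the wavelength shift:
Δλ = λ' - λ = 88.3080 - 83.5 = 4.8080 pm

Using Δλ = λ_C(1 - cos θ), with λ_C = h/(m_e·c) ≈ 2.42631024 pm:
cos θ = 1 - Δλ/λ_C
cos θ = 1 - 4.8080/2.42631024
cos θ = -0.981610

θ = arccos(-0.981610)
θ = 168.99°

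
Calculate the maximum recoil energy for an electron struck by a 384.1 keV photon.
230.6644 keV

Maximum energy transfer occurs at θ = 180° (backscattering).

Initial photon: E₀ = 384.1 keV → λ₀ = 3.2279 pm

Maximum Compton shift (at 180°):
Δλ_max = 2λ_C = 2 × 2.4263 = 4.8526 pm

Final wavelength:
λ' = 3.2279 + 4.8526 = 8.0805 pm

Minimum photon energy (maximum energy to electron):
E'_min = hc/λ' = 153.4356 keV

Maximum electron kinetic energy:
K_max = E₀ - E'_min = 384.1000 - 153.4356 = 230.6644 keV

(Intermediate values are shown rounded; full precision is carried through to the final answer.)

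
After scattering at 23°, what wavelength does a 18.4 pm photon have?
18.5929 pm

Using the Compton scattering formula:
λ' = λ + Δλ = λ + λ_C(1 - cos θ)

Given:
- Initial wavelength λ = 18.4 pm
- Scattering angle θ = 23°
- Compton wavelength λ_C ≈ 2.4263 pm

Calculate the shift:
Δλ = 2.4263 × (1 - cos(23°))
Δλ = 2.4263 × 0.0795
Δλ = 0.1929 pm

Final wavelength:
λ' = 18.4 + 0.1929 = 18.5929 pm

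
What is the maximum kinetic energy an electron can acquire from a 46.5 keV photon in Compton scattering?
7.1598 keV

Maximum energy transfer occurs at θ = 180° (backscattering).

Initial photon: E₀ = 46.5 keV → λ₀ = 26.6633 pm

Maximum Compton shift (at 180°):
Δλ_max = 2λ_C = 2 × 2.4263 = 4.8526 pm

Final wavelength:
λ' = 26.6633 + 4.8526 = 31.5159 pm

Minimum photon energy (maximum energy to electron):
E'_min = hc/λ' = 39.3402 keV

Maximum electron kinetic energy:
K_max = E₀ - E'_min = 46.5000 - 39.3402 = 7.1598 keV

(Intermediate values are shown rounded; full precision is carried through to the final answer.)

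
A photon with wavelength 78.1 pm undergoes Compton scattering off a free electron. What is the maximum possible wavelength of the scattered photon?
82.9526 pm (at θ = 180°)

The Compton shift is Δλ = λ_C(1 − cos θ).

Since cos θ ranges from −1 to 1, the factor (1 − cos θ) ranges from 0 to 2; the maximum shift occurs at θ = 180° (backscattering):
Δλ_max = 2λ_C = 2 × 2.4263 pm = 4.8526 pm

Maximum scattered wavelength:
λ'_max = λ₀ + Δλ_max = 78.1 + 4.8526 = 82.9526 pm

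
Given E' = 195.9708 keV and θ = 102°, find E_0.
365.0998 keV

Convert final energy to wavelength (hc ≈ 1239.842 keV·pm):
λ' = hc/E' = 1239.842 / 195.9708 = 6.3267 pm

Calculate the Compton shift:
Δλ = λ_C(1 - cos(102°))
Δλ = 2.4263 × (1 - cos(102°))
Δλ = 2.9308 pm

Initial wavelength:
λ = λ' - Δλ = 6.3267 - 2.9308 = 3.3959 pm

Initial energy:
E = hc/λ = 1239.842 / 3.3959 = 365.0998 keV

(Intermediate values are shown rounded; full precision is carried through to the final answer.)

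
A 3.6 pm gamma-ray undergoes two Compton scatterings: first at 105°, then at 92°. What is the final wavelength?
9.1653 pm

Apply Compton shift twice:

First scattering at θ₁ = 105°:
Δλ₁ = λ_C(1 - cos(105°))
Δλ₁ = 2.4263 × 1.2588
Δλ₁ = 3.0543 pm

After first scattering:
λ₁ = 3.6 + 3.0543 = 6.6543 pm

Second scattering at θ₂ = 92°:
Δλ₂ = λ_C(1 - cos(92°))
Δλ₂ = 2.4263 × 1.0349
Δλ₂ = 2.5110 pm

Final wavelength:
λ₂ = 6.6543 + 2.5110 = 9.1653 pm

Total shift: Δλ_total = 3.0543 + 2.5110 = 5.5653 pm

(Intermediate values are shown rounded; full precision is carried through to the final answer.)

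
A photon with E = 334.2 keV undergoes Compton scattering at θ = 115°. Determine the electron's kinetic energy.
161.0762 keV

By energy conservation: K_e = E_initial - E_final

First find the scattered photon energy:
Initial wavelength: λ = hc/E = 3.7099 pm
Compton shift: Δλ = λ_C(1 - cos(115°)) = 3.4517 pm
Final wavelength: λ' = 3.7099 + 3.4517 = 7.1616 pm
Final photon energy: E' = hc/λ' = 173.1238 keV

Electron kinetic energy:
K_e = E - E' = 334.2000 - 173.1238 = 161.0762 keV

(Intermediate values are shown rounded; full precision is carried through to the final answer.)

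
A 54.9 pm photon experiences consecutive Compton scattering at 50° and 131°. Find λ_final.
59.7848 pm

Apply Compton shift twice:

First scattering at θ₁ = 50°:
Δλ₁ = λ_C(1 - cos(50°))
Δλ₁ = 2.4263 × 0.3572
Δλ₁ = 0.8667 pm

After first scattering:
λ₁ = 54.9 + 0.8667 = 55.7667 pm

Second scattering at θ₂ = 131°:
Δλ₂ = λ_C(1 - cos(131°))
Δλ₂ = 2.4263 × 1.6561
Δλ₂ = 4.0181 pm

Final wavelength:
λ₂ = 55.7667 + 4.0181 = 59.7848 pm

Total shift: Δλ_total = 0.8667 + 4.0181 = 4.8848 pm

(Intermediate values are shown rounded; full precision is carried through to the final answer.)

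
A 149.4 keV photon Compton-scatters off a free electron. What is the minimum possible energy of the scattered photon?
94.2743 keV (at θ = 180°)

The scattered photon has minimum energy when its wavelength is maximum, i.e., when the Compton shift Δλ = λ_C(1 − cos θ) is maximum. This occurs at θ = 180° (backscattering), giving Δλ_max = 2λ_C = 4.8526 pm.

Initial wavelength: λ₀ = hc/E₀ = 8.2988 pm
Maximum final wavelength: λ'_max = λ₀ + 2λ_C = 8.2988 + 4.8526 = 13.1514 pm
Minimum final energy: E'_min = hc/λ'_max = 94.2743 keV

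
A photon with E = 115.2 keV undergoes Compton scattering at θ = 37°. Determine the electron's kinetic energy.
5.0025 keV

By energy conservation: K_e = E_initial - E_final

First find the scattered photon energy:
Initial wavelength: λ = hc/E = 10.7625 pm
Compton shift: Δλ = λ_C(1 - cos(37°)) = 0.4886 pm
Final wavelength: λ' = 10.7625 + 0.4886 = 11.2511 pm
Final photon energy: E' = hc/λ' = 110.1975 keV

Electron kinetic energy:
K_e = E - E' = 115.2000 - 110.1975 = 5.0025 keV

(Intermediate values are shown rounded; full precision is carried through to the final answer.)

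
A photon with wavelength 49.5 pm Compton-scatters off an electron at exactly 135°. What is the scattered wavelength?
53.6420 pm

Using the Compton formula: λ' = λ + λ_C(1 − cos θ)

For θ = 135°, cos θ = -√2/2 (exact) ≈ -0.7071, so:
1 − cos 135° = 1 − (-√2/2) ≈ 1.7071

Δλ = λ_C × 1.7071 = 2.4263 × 1.7071 = 4.1420 pm

λ' = 49.5 + 4.1420 = 53.6420 pm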